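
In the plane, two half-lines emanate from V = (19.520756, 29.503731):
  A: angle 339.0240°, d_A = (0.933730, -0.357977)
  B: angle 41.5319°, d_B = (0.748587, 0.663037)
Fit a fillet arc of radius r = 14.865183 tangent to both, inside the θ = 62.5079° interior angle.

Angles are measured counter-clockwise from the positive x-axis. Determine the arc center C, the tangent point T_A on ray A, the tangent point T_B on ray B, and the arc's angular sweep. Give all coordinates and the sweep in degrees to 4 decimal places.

bisector direction at 10.2780° = (0.983954,0.178424)
center distance |VC| = r/sin(θ/2) = 14.865183/sin(31.2539°) = 28.651235
C = V + |VC|·bis = (47.7122,34.6158)
T_A = V + ((C−V)·d_A)·d_A = V + 24.4933·d_A = (42.3909,20.7357)
T_B = V + ((C−V)·d_B)·d_B = V + 24.4933·d_B = (37.8561,45.7437)
sweep = 180° − θ = 117.4921°

center=(47.7122,34.6158) T_A=(42.3909,20.7357) T_B=(37.8561,45.7437) sweep=117.4921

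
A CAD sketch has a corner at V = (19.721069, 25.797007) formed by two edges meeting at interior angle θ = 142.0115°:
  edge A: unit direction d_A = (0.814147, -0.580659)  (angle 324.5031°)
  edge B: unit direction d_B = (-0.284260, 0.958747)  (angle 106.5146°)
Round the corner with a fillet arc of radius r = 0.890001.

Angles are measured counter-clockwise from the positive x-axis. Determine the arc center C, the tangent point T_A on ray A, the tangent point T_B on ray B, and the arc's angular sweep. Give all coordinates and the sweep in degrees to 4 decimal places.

center=(20.4873,26.3437) T_A=(19.9705,25.6191) T_B=(19.6340,26.0907) sweep=37.9885

bisector direction at 35.5088° = (0.814026,0.580829)
center distance |VC| = r/sin(θ/2) = 0.890001/sin(71.0058°) = 0.941251
C = V + |VC|·bis = (20.4873,26.3437)
T_A = V + ((C−V)·d_A)·d_A = V + 0.3064·d_A = (19.9705,25.6191)
T_B = V + ((C−V)·d_B)·d_B = V + 0.3064·d_B = (19.6340,26.0907)
sweep = 180° − θ = 37.9885°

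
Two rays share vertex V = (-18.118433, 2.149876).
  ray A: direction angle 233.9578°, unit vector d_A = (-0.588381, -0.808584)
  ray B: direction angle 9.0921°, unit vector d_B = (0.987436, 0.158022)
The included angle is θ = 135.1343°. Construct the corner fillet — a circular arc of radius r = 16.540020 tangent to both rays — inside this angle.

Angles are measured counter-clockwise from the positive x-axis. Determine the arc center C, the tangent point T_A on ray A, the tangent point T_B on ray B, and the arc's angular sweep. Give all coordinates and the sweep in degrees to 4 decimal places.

bisector direction at 301.5249° = (0.522870,-0.852413)
center distance |VC| = r/sin(θ/2) = 16.540020/sin(67.5671°) = 17.894114
C = V + |VC|·bis = (-8.7621,-13.1033)
T_A = V + ((C−V)·d_A)·d_A = V + 6.8284·d_A = (-22.1361,-3.3715)
T_B = V + ((C−V)·d_B)·d_B = V + 6.8284·d_B = (-11.3758,3.2289)
sweep = 180° − θ = 44.8657°

center=(-8.7621,-13.1033) T_A=(-22.1361,-3.3715) T_B=(-11.3758,3.2289) sweep=44.8657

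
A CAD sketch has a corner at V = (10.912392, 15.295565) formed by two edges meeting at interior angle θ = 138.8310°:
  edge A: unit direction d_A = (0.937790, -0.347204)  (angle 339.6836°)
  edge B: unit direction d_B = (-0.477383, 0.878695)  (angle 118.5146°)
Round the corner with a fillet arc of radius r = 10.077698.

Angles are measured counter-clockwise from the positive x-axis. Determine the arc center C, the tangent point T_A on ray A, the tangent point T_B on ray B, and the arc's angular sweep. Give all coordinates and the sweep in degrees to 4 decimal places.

bisector direction at 49.0991° = (0.654753,0.755843)
center distance |VC| = r/sin(θ/2) = 10.077698/sin(69.4155°) = 10.764992
C = V + |VC|·bis = (17.9608,23.4322)
T_A = V + ((C−V)·d_A)·d_A = V + 3.7848·d_A = (14.4618,13.9815)
T_B = V + ((C−V)·d_B)·d_B = V + 3.7848·d_B = (9.1056,18.6213)
sweep = 180° − θ = 41.1690°

center=(17.9608,23.4322) T_A=(14.4618,13.9815) T_B=(9.1056,18.6213) sweep=41.1690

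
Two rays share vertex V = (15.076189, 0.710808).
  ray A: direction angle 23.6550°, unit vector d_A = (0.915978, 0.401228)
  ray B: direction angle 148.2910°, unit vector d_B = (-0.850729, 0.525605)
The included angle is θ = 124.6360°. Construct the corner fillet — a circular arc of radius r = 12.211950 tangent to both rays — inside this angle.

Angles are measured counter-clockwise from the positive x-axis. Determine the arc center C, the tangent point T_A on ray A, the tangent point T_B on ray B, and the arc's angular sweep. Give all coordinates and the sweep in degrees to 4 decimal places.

bisector direction at 85.9730° = (0.070227,0.997531)
center distance |VC| = r/sin(θ/2) = 12.211950/sin(62.3180°) = 13.790405
C = V + |VC|·bis = (16.0446,14.4672)
T_A = V + ((C−V)·d_A)·d_A = V + 6.4065·d_A = (20.9444,3.2813)
T_B = V + ((C−V)·d_B)·d_B = V + 6.4065·d_B = (9.6260,4.0781)
sweep = 180° − θ = 55.3640°

center=(16.0446,14.4672) T_A=(20.9444,3.2813) T_B=(9.6260,4.0781) sweep=55.3640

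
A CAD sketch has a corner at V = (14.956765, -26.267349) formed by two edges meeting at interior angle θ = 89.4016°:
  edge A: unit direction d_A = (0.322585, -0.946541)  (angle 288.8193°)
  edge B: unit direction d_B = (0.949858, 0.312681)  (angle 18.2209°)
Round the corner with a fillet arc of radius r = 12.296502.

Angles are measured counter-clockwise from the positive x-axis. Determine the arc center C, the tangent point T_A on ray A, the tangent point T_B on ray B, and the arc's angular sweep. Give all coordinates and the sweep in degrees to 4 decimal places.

bisector direction at 333.5201° = (0.895091,-0.445884)
center distance |VC| = r/sin(θ/2) = 12.296502/sin(44.7008°) = 17.481406
C = V + |VC|·bis = (30.6042,-34.0620)
T_A = V + ((C−V)·d_A)·d_A = V + 12.4256·d_A = (18.9651,-38.0287)
T_B = V + ((C−V)·d_B)·d_B = V + 12.4256·d_B = (26.7593,-22.3821)
sweep = 180° − θ = 90.5984°

center=(30.6042,-34.0620) T_A=(18.9651,-38.0287) T_B=(26.7593,-22.3821) sweep=90.5984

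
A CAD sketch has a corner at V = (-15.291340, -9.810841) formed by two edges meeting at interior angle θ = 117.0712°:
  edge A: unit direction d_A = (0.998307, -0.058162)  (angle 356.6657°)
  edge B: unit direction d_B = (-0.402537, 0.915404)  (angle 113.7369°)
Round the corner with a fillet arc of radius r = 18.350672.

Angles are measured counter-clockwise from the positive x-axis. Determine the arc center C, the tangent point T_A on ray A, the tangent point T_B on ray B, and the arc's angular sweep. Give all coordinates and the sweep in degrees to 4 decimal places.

bisector direction at 55.2013° = (0.570695,0.821162)
center distance |VC| = r/sin(θ/2) = 18.350672/sin(58.5356°) = 21.513989
C = V + |VC|·bis = (-3.0134,7.8556)
T_A = V + ((C−V)·d_A)·d_A = V + 11.2296·d_A = (-4.0807,-10.4640)
T_B = V + ((C−V)·d_B)·d_B = V + 11.2296·d_B = (-19.8117,0.4688)
sweep = 180° − θ = 62.9288°

center=(-3.0134,7.8556) T_A=(-4.0807,-10.4640) T_B=(-19.8117,0.4688) sweep=62.9288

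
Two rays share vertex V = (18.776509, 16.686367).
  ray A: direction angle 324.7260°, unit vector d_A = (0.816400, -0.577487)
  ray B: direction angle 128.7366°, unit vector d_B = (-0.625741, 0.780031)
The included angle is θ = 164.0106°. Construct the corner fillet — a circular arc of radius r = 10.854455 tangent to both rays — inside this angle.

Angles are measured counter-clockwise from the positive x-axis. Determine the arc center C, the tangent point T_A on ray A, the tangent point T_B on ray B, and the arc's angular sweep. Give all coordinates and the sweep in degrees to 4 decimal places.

bisector direction at 46.7313° = (0.685421,0.728147)
center distance |VC| = r/sin(θ/2) = 10.854455/sin(82.0053°) = 10.960985
C = V + |VC|·bis = (26.2894,24.6676)
T_A = V + ((C−V)·d_A)·d_A = V + 1.5245·d_A = (20.0211,15.8060)
T_B = V + ((C−V)·d_B)·d_B = V + 1.5245·d_B = (17.8226,17.8755)
sweep = 180° − θ = 15.9894°

center=(26.2894,24.6676) T_A=(20.0211,15.8060) T_B=(17.8226,17.8755) sweep=15.9894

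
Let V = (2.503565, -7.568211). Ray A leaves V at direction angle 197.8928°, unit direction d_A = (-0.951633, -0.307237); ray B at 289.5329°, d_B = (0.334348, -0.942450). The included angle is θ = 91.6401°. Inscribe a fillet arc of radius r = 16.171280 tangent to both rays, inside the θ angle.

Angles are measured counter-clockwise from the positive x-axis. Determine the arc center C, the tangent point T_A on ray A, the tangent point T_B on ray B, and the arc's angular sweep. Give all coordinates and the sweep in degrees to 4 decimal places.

center=(-7.4828,-27.7855) T_A=(-12.4512,-12.3964) T_B=(7.7578,-22.3787) sweep=88.3599

bisector direction at 243.7129° = (-0.442870,-0.896586)
center distance |VC| = r/sin(θ/2) = 16.171280/sin(45.8201°) = 22.549227
C = V + |VC|·bis = (-7.4828,-27.7855)
T_A = V + ((C−V)·d_A)·d_A = V + 15.7149·d_A = (-12.4512,-12.3964)
T_B = V + ((C−V)·d_B)·d_B = V + 15.7149·d_B = (7.7578,-22.3787)
sweep = 180° − θ = 88.3599°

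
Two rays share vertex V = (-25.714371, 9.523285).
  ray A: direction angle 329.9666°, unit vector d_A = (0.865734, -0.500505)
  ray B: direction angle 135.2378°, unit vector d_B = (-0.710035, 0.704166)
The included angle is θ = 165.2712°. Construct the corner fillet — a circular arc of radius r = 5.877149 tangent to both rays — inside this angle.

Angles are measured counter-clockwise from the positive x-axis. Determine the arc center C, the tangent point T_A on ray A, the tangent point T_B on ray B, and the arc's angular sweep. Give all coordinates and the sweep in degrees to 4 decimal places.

center=(-22.1152,14.2312) T_A=(-25.0568,9.1431) T_B=(-26.2537,10.0582) sweep=14.7288

bisector direction at 52.6022° = (0.607345,0.794438)
center distance |VC| = r/sin(θ/2) = 5.877149/sin(82.6356°) = 5.926033
C = V + |VC|·bis = (-22.1152,14.2312)
T_A = V + ((C−V)·d_A)·d_A = V + 0.7596·d_A = (-25.0568,9.1431)
T_B = V + ((C−V)·d_B)·d_B = V + 0.7596·d_B = (-26.2537,10.0582)
sweep = 180° − θ = 14.7288°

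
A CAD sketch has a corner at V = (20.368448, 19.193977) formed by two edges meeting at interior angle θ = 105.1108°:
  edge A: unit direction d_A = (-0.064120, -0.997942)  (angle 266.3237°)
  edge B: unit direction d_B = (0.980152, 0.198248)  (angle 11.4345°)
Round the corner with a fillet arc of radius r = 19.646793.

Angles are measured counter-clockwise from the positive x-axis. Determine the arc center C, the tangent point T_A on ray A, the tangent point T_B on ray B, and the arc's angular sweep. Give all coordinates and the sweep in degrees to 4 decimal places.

bisector direction at 318.8791° = (0.753324,-0.657650)
center distance |VC| = r/sin(θ/2) = 19.646793/sin(52.5554°) = 24.745892
C = V + |VC|·bis = (39.0101,2.9198)
T_A = V + ((C−V)·d_A)·d_A = V + 15.0454·d_A = (19.4037,4.1796)
T_B = V + ((C−V)·d_B)·d_B = V + 15.0454·d_B = (35.1152,22.1767)
sweep = 180° − θ = 74.8892°

center=(39.0101,2.9198) T_A=(19.4037,4.1796) T_B=(35.1152,22.1767) sweep=74.8892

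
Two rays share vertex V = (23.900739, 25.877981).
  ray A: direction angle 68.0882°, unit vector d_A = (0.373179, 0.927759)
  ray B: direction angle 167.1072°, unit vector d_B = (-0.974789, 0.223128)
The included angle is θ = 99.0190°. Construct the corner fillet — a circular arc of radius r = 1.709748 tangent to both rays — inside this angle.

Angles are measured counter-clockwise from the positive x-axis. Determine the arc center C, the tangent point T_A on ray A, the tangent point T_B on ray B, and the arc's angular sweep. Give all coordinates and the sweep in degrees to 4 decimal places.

center=(22.8593,27.8703) T_A=(24.4455,27.2323) T_B=(22.4778,26.2037) sweep=80.9810

bisector direction at 117.5977° = (-0.463260,0.886222)
center distance |VC| = r/sin(θ/2) = 1.709748/sin(49.5095°) = 2.248149
C = V + |VC|·bis = (22.8593,27.8703)
T_A = V + ((C−V)·d_A)·d_A = V + 1.4598·d_A = (24.4455,27.2323)
T_B = V + ((C−V)·d_B)·d_B = V + 1.4598·d_B = (22.4778,26.2037)
sweep = 180° − θ = 80.9810°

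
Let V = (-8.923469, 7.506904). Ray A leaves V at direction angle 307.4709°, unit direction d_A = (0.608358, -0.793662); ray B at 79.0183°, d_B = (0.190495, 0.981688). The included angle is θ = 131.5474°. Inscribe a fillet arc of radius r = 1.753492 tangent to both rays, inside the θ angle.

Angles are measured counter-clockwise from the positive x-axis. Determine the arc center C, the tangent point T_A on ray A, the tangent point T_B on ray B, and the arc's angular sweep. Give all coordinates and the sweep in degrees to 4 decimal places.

center=(-7.0518,7.9474) T_A=(-8.4435,6.8807) T_B=(-8.7732,8.2815) sweep=48.4526

bisector direction at 13.2446° = (0.973401,0.229109)
center distance |VC| = r/sin(θ/2) = 1.753492/sin(65.7737°) = 1.922832
C = V + |VC|·bis = (-7.0518,7.9474)
T_A = V + ((C−V)·d_A)·d_A = V + 0.7890·d_A = (-8.4435,6.8807)
T_B = V + ((C−V)·d_B)·d_B = V + 0.7890·d_B = (-8.7732,8.2815)
sweep = 180° − θ = 48.4526°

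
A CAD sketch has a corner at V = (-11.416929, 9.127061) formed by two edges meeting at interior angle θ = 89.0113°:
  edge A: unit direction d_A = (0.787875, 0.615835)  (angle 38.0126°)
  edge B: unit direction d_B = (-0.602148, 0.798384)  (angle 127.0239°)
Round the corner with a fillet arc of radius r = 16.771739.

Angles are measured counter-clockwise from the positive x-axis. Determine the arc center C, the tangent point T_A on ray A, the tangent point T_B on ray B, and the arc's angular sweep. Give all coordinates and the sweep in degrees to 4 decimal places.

bisector direction at 82.5183° = (0.130210,0.991486)
center distance |VC| = r/sin(θ/2) = 16.771739/sin(44.5057°) = 23.926144
C = V + |VC|·bis = (-8.3015,32.8495)
T_A = V + ((C−V)·d_A)·d_A = V + 17.0637·d_A = (2.0271,19.6355)
T_B = V + ((C−V)·d_B)·d_B = V + 17.0637·d_B = (-21.6918,22.7504)
sweep = 180° − θ = 90.9887°

center=(-8.3015,32.8495) T_A=(2.0271,19.6355) T_B=(-21.6918,22.7504) sweep=90.9887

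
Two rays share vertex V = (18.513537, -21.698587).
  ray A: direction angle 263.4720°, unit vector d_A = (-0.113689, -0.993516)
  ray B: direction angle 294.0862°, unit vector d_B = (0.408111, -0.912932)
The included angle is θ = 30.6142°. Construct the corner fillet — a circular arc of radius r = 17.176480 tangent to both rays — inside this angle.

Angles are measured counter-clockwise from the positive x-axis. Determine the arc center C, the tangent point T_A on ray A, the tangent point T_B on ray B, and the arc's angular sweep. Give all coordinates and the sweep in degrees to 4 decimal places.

bisector direction at 278.7791° = (0.152625,-0.988284)
center distance |VC| = r/sin(θ/2) = 17.176480/sin(15.3071°) = 65.064254
C = V + |VC|·bis = (28.4440,-86.0006)
T_A = V + ((C−V)·d_A)·d_A = V + 62.7561·d_A = (11.3789,-84.0478)
T_B = V + ((C−V)·d_B)·d_B = V + 62.7561·d_B = (44.1250,-78.9907)
sweep = 180° − θ = 149.3858°

center=(28.4440,-86.0006) T_A=(11.3789,-84.0478) T_B=(44.1250,-78.9907) sweep=149.3858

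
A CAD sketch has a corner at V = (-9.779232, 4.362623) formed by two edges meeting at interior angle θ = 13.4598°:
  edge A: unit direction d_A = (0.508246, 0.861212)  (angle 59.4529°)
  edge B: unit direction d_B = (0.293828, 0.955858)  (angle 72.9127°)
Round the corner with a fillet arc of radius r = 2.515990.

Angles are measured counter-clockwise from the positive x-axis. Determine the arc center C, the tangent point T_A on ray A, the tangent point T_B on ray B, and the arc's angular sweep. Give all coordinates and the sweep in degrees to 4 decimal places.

bisector direction at 66.1828° = (0.403820,0.914838)
center distance |VC| = r/sin(θ/2) = 2.515990/sin(6.7299°) = 21.469505
C = V + |VC|·bis = (-1.1094,24.0038)
T_A = V + ((C−V)·d_A)·d_A = V + 21.3216·d_A = (1.0574,22.7250)
T_B = V + ((C−V)·d_B)·d_B = V + 21.3216·d_B = (-3.5143,24.7430)
sweep = 180° − θ = 166.5402°

center=(-1.1094,24.0038) T_A=(1.0574,22.7250) T_B=(-3.5143,24.7430) sweep=166.5402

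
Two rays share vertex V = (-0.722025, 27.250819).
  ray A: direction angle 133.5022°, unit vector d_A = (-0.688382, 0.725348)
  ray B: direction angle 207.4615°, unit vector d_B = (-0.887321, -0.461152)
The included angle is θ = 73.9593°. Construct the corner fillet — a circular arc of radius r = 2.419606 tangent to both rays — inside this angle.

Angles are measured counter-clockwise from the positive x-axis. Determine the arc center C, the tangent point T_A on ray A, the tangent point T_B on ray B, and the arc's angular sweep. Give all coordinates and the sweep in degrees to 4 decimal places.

center=(-4.6891,27.9160) T_A=(-2.9340,29.5816) T_B=(-3.5733,25.7690) sweep=106.0407

bisector direction at 170.4818° = (-0.986233,0.165360)
center distance |VC| = r/sin(θ/2) = 2.419606/sin(36.9796°) = 4.022411
C = V + |VC|·bis = (-4.6891,27.9160)
T_A = V + ((C−V)·d_A)·d_A = V + 3.2133·d_A = (-2.9340,29.5816)
T_B = V + ((C−V)·d_B)·d_B = V + 3.2133·d_B = (-3.5733,25.7690)
sweep = 180° − θ = 106.0407°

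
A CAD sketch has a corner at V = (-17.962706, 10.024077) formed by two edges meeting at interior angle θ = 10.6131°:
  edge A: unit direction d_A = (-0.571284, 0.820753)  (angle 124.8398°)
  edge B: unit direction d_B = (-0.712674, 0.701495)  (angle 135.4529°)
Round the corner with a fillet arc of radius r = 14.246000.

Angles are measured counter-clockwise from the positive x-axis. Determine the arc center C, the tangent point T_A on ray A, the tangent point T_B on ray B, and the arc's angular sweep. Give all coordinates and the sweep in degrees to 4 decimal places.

bisector direction at 130.1463° = (-0.644742,0.764400)
center distance |VC| = r/sin(θ/2) = 14.246000/sin(5.3065°) = 154.036760
C = V + |VC|·bis = (-117.2767,127.7698)
T_A = V + ((C−V)·d_A)·d_A = V + 153.3766·d_A = (-105.5843,135.9083)
T_B = V + ((C−V)·d_B)·d_B = V + 153.3766·d_B = (-127.2702,117.6170)
sweep = 180° − θ = 169.3869°

center=(-117.2767,127.7698) T_A=(-105.5843,135.9083) T_B=(-127.2702,117.6170) sweep=169.3869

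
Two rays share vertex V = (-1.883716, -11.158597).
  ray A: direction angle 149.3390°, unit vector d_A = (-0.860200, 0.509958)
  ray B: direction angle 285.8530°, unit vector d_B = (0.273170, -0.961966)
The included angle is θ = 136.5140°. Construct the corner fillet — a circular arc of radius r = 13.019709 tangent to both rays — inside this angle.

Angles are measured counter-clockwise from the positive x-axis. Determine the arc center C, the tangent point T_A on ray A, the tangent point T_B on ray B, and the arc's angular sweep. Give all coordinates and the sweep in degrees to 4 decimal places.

center=(-12.9898,-19.7102) T_A=(-6.3503,-8.5106) T_B=(-0.4653,-16.1536) sweep=43.4860

bisector direction at 217.5960° = (-0.792332,-0.610090)
center distance |VC| = r/sin(θ/2) = 13.019709/sin(68.2570°) = 14.016947
C = V + |VC|·bis = (-12.9898,-19.7102)
T_A = V + ((C−V)·d_A)·d_A = V + 5.1925·d_A = (-6.3503,-8.5106)
T_B = V + ((C−V)·d_B)·d_B = V + 5.1925·d_B = (-0.4653,-16.1536)
sweep = 180° − θ = 43.4860°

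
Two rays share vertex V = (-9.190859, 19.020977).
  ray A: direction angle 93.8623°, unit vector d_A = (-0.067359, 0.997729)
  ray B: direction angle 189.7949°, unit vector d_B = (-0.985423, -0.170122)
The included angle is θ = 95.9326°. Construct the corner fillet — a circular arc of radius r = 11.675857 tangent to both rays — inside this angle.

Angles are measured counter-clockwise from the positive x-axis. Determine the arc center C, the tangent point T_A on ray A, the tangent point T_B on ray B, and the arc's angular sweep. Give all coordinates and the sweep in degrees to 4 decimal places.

bisector direction at 141.8286° = (-0.786165,0.618016)
center distance |VC| = r/sin(θ/2) = 11.675857/sin(47.9663°) = 15.719743
C = V + |VC|·bis = (-21.5492,28.7360)
T_A = V + ((C−V)·d_A)·d_A = V + 10.5254·d_A = (-9.8998,29.5225)
T_B = V + ((C−V)·d_B)·d_B = V + 10.5254·d_B = (-19.5629,17.2304)
sweep = 180° − θ = 84.0674°

center=(-21.5492,28.7360) T_A=(-9.8998,29.5225) T_B=(-19.5629,17.2304) sweep=84.0674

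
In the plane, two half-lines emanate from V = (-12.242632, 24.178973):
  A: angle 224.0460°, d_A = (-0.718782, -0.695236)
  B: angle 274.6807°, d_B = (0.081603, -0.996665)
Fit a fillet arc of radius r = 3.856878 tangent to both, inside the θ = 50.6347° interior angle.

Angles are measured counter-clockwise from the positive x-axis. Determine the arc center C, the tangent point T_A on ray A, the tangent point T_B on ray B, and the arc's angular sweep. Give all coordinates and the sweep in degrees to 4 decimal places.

center=(-15.4213,15.7385) T_A=(-18.1028,18.5108) T_B=(-11.5773,16.0533) sweep=129.3653

bisector direction at 249.3633° = (-0.352440,-0.935834)
center distance |VC| = r/sin(θ/2) = 3.856878/sin(25.3174°) = 9.019160
C = V + |VC|·bis = (-15.4213,15.7385)
T_A = V + ((C−V)·d_A)·d_A = V + 8.1529·d_A = (-18.1028,18.5108)
T_B = V + ((C−V)·d_B)·d_B = V + 8.1529·d_B = (-11.5773,16.0533)
sweep = 180° − θ = 129.3653°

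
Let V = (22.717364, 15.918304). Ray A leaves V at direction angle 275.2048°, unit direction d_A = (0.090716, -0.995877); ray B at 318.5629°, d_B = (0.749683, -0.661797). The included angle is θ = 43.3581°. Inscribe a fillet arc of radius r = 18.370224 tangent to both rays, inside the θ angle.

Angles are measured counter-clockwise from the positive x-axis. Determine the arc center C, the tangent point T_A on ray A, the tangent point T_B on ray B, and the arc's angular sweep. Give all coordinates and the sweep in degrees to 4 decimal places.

bisector direction at 296.8838° = (0.452183,-0.891925)
center distance |VC| = r/sin(θ/2) = 18.370224/sin(21.6791°) = 49.728955
C = V + |VC|·bis = (45.2040,-28.4362)
T_A = V + ((C−V)·d_A)·d_A = V + 46.2115·d_A = (26.9095,-30.1027)
T_B = V + ((C−V)·d_B)·d_B = V + 46.2115·d_B = (57.3613,-14.6644)
sweep = 180° − θ = 136.6419°

center=(45.2040,-28.4362) T_A=(26.9095,-30.1027) T_B=(57.3613,-14.6644) sweep=136.6419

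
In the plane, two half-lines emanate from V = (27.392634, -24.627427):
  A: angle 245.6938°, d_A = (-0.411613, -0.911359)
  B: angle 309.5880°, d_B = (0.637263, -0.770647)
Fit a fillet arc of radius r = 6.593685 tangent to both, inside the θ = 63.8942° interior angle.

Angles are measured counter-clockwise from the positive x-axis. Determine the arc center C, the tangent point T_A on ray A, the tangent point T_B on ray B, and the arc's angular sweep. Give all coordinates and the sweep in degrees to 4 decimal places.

bisector direction at 277.6409° = (0.132964,-0.991121)
center distance |VC| = r/sin(θ/2) = 6.593685/sin(31.9471°) = 12.461228
C = V + |VC|·bis = (29.0495,-36.9780)
T_A = V + ((C−V)·d_A)·d_A = V + 10.5738·d_A = (23.0403,-34.2640)
T_B = V + ((C−V)·d_B)·d_B = V + 10.5738·d_B = (34.1309,-32.7761)
sweep = 180° − θ = 116.1058°

center=(29.0495,-36.9780) T_A=(23.0403,-34.2640) T_B=(34.1309,-32.7761) sweep=116.1058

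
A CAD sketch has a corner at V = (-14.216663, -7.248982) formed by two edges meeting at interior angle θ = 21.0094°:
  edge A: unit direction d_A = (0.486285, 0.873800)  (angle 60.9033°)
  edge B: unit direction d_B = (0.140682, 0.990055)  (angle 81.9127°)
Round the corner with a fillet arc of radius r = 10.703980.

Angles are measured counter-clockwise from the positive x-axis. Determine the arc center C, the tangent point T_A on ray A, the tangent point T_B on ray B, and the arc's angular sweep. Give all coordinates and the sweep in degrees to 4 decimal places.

bisector direction at 71.4080° = (0.318827,0.947813)
center distance |VC| = r/sin(θ/2) = 10.703980/sin(10.5047°) = 58.711080
C = V + |VC|·bis = (4.5020,48.3981)
T_A = V + ((C−V)·d_A)·d_A = V + 57.7271·d_A = (13.8552,43.1930)
T_B = V + ((C−V)·d_B)·d_B = V + 57.7271·d_B = (-6.0955,49.9040)
sweep = 180° − θ = 158.9906°

center=(4.5020,48.3981) T_A=(13.8552,43.1930) T_B=(-6.0955,49.9040) sweep=158.9906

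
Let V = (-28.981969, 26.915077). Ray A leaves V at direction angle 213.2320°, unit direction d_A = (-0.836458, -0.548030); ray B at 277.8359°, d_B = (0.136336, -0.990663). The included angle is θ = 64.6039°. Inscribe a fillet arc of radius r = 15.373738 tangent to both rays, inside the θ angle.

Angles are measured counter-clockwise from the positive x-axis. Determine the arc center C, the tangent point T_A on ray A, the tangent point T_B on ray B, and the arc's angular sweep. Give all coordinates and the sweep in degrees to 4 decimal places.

bisector direction at 245.5340° = (-0.414154,-0.910207)
center distance |VC| = r/sin(θ/2) = 15.373738/sin(32.3019°) = 28.769239
C = V + |VC|·bis = (-40.8969,0.7291)
T_A = V + ((C−V)·d_A)·d_A = V + 24.3170·d_A = (-49.3221,13.5886)
T_B = V + ((C−V)·d_B)·d_B = V + 24.3170·d_B = (-25.6667,2.8251)
sweep = 180° − θ = 115.3961°

center=(-40.8969,0.7291) T_A=(-49.3221,13.5886) T_B=(-25.6667,2.8251) sweep=115.3961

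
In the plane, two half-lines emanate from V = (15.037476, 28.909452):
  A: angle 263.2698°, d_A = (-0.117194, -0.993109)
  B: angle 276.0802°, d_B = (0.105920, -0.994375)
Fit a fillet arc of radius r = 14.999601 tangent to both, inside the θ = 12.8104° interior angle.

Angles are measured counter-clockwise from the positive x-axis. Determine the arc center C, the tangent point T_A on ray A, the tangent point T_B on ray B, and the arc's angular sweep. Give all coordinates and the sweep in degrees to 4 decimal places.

center=(14.2748,-105.5427) T_A=(-0.6214,-103.7848) T_B=(29.1900,-103.9539) sweep=167.1896

bisector direction at 269.6750° = (-0.005672,-0.999984)
center distance |VC| = r/sin(θ/2) = 14.999601/sin(6.4052°) = 134.454275
C = V + |VC|·bis = (14.2748,-105.5427)
T_A = V + ((C−V)·d_A)·d_A = V + 133.6150·d_A = (-0.6214,-103.7848)
T_B = V + ((C−V)·d_B)·d_B = V + 133.6150·d_B = (29.1900,-103.9539)
sweep = 180° − θ = 167.1896°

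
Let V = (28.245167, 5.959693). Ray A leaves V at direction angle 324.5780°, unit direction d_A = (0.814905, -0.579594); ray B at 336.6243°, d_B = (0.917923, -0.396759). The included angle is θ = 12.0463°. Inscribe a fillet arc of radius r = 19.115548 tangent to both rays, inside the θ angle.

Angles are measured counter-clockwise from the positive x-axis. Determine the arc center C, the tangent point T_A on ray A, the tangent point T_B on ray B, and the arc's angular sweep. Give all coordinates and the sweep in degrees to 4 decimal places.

center=(186.9593,-83.4669) T_A=(175.8800,-99.0443) T_B=(194.5435,-65.9203) sweep=167.9537

bisector direction at 330.6012° = (0.871224,-0.490886)
center distance |VC| = r/sin(θ/2) = 19.115548/sin(6.0232°) = 182.173793
C = V + |VC|·bis = (186.9593,-83.4669)
T_A = V + ((C−V)·d_A)·d_A = V + 181.1681·d_A = (175.8800,-99.0443)
T_B = V + ((C−V)·d_B)·d_B = V + 181.1681·d_B = (194.5435,-65.9203)
sweep = 180° − θ = 167.9537°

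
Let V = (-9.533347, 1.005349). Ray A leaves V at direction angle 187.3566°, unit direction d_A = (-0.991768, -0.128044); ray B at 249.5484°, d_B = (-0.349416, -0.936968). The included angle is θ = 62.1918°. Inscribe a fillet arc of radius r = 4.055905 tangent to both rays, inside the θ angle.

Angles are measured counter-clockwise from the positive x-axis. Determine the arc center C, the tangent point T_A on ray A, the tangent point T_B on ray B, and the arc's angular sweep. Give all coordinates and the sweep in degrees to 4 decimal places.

center=(-15.6833,-3.8782) T_A=(-16.2026,0.1443) T_B=(-11.8830,-5.2954) sweep=117.8082

bisector direction at 218.4525° = (-0.783124,-0.621866)
center distance |VC| = r/sin(θ/2) = 4.055905/sin(31.0959°) = 7.853097
C = V + |VC|·bis = (-15.6833,-3.8782)
T_A = V + ((C−V)·d_A)·d_A = V + 6.7246·d_A = (-16.2026,0.1443)
T_B = V + ((C−V)·d_B)·d_B = V + 6.7246·d_B = (-11.8830,-5.2954)
sweep = 180° − θ = 117.8082°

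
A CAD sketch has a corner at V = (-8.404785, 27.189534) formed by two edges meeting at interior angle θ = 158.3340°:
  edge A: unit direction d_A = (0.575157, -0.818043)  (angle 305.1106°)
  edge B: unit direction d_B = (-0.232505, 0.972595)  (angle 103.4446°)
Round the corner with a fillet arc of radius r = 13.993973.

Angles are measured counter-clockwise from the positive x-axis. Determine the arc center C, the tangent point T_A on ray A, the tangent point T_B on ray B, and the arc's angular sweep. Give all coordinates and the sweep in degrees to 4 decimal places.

bisector direction at 24.2776° = (0.911564,0.411158)
center distance |VC| = r/sin(θ/2) = 13.993973/sin(79.1670°) = 14.247882
C = V + |VC|·bis = (4.5831,33.0477)
T_A = V + ((C−V)·d_A)·d_A = V + 2.6778·d_A = (-6.8646,24.9989)
T_B = V + ((C−V)·d_B)·d_B = V + 2.6778·d_B = (-9.0274,29.7940)
sweep = 180° − θ = 21.6660°

center=(4.5831,33.0477) T_A=(-6.8646,24.9989) T_B=(-9.0274,29.7940) sweep=21.6660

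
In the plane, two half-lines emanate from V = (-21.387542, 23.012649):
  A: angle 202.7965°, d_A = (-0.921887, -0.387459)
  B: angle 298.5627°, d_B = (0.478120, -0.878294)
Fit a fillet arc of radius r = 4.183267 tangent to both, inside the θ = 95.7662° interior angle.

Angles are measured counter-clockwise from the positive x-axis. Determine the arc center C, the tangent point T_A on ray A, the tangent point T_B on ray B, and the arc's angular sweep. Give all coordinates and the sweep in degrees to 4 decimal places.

bisector direction at 250.6796° = (-0.330850,-0.943683)
center distance |VC| = r/sin(θ/2) = 4.183267/sin(47.8831°) = 5.639513
C = V + |VC|·bis = (-23.2534,17.6907)
T_A = V + ((C−V)·d_A)·d_A = V + 3.7821·d_A = (-24.8742,21.5472)
T_B = V + ((C−V)·d_B)·d_B = V + 3.7821·d_B = (-19.5792,19.6908)
sweep = 180° − θ = 84.2338°

center=(-23.2534,17.6907) T_A=(-24.8742,21.5472) T_B=(-19.5792,19.6908) sweep=84.2338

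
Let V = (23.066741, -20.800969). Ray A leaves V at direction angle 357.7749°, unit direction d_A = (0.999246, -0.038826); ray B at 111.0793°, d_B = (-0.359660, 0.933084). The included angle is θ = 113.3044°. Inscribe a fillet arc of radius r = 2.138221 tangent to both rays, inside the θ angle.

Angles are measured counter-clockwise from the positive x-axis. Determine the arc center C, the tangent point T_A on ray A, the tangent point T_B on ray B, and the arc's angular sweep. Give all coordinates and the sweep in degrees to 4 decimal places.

center=(24.5558,-18.7190) T_A=(24.4728,-20.8556) T_B=(22.5607,-19.4880) sweep=66.6956

bisector direction at 54.4271° = (0.581738,0.813376)
center distance |VC| = r/sin(θ/2) = 2.138221/sin(56.6522°) = 2.559674
C = V + |VC|·bis = (24.5558,-18.7190)
T_A = V + ((C−V)·d_A)·d_A = V + 1.4071·d_A = (24.4728,-20.8556)
T_B = V + ((C−V)·d_B)·d_B = V + 1.4071·d_B = (22.5607,-19.4880)
sweep = 180° − θ = 66.6956°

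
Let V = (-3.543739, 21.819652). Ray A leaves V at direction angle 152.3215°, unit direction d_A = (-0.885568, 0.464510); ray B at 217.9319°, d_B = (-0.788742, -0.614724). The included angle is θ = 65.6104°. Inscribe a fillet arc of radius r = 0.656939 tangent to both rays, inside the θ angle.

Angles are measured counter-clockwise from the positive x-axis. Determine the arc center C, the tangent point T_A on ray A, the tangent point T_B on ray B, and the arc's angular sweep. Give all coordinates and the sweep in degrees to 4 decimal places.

bisector direction at 185.1267° = (-0.996000,-0.089358)
center distance |VC| = r/sin(θ/2) = 0.656939/sin(32.8052°) = 1.212547
C = V + |VC|·bis = (-4.7514,21.7113)
T_A = V + ((C−V)·d_A)·d_A = V + 1.0192·d_A = (-4.4463,22.2931)
T_B = V + ((C−V)·d_B)·d_B = V + 1.0192·d_B = (-4.3476,21.1931)
sweep = 180° − θ = 114.3896°

center=(-4.7514,21.7113) T_A=(-4.4463,22.2931) T_B=(-4.3476,21.1931) sweep=114.3896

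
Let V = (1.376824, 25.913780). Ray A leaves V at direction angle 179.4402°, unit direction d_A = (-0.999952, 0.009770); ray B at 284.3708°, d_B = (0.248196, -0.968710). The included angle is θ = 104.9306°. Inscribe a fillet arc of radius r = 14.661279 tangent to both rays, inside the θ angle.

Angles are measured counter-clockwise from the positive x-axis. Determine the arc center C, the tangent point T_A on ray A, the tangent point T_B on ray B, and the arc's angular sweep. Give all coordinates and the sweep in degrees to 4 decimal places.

bisector direction at 231.9055° = (-0.616960,-0.786994)
center distance |VC| = r/sin(θ/2) = 14.661279/sin(52.4653°) = 18.488733
C = V + |VC|·bis = (-10.0300,11.3633)
T_A = V + ((C−V)·d_A)·d_A = V + 11.2641·d_A = (-9.8867,26.0238)
T_B = V + ((C−V)·d_B)·d_B = V + 11.2641·d_B = (4.1725,15.0021)
sweep = 180° − θ = 75.0694°

center=(-10.0300,11.3633) T_A=(-9.8867,26.0238) T_B=(4.1725,15.0021) sweep=75.0694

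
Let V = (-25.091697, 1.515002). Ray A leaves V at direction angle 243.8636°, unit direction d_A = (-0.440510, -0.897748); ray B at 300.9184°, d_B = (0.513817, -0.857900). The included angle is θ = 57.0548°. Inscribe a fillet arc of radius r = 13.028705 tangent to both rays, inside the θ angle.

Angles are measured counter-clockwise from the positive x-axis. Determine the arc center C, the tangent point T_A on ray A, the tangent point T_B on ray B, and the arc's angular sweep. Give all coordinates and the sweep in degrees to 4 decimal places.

center=(-23.9536,-25.7420) T_A=(-35.6501,-20.0027) T_B=(-12.7763,-19.0476) sweep=122.9452

bisector direction at 272.3910° = (0.041719,-0.999129)
center distance |VC| = r/sin(θ/2) = 13.028705/sin(28.5274°) = 27.280734
C = V + |VC|·bis = (-23.9536,-25.7420)
T_A = V + ((C−V)·d_A)·d_A = V + 23.9685·d_A = (-35.6501,-20.0027)
T_B = V + ((C−V)·d_B)·d_B = V + 23.9685·d_B = (-12.7763,-19.0476)
sweep = 180° − θ = 122.9452°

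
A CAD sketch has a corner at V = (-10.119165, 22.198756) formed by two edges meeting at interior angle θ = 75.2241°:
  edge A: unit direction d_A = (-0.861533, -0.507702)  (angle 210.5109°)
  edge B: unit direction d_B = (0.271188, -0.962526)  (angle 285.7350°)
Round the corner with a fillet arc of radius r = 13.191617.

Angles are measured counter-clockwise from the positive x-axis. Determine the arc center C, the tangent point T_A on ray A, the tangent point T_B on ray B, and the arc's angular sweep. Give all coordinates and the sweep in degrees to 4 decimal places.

center=(-18.1731,2.1408) T_A=(-24.8705,13.5058) T_B=(-5.4758,5.7182) sweep=104.7759

bisector direction at 248.1230° = (-0.372616,-0.927986)
center distance |VC| = r/sin(θ/2) = 13.191617/sin(37.6121°) = 21.614554
C = V + |VC|·bis = (-18.1731,2.1408)
T_A = V + ((C−V)·d_A)·d_A = V + 17.1222·d_A = (-24.8705,13.5058)
T_B = V + ((C−V)·d_B)·d_B = V + 17.1222·d_B = (-5.4758,5.7182)
sweep = 180° − θ = 104.7759°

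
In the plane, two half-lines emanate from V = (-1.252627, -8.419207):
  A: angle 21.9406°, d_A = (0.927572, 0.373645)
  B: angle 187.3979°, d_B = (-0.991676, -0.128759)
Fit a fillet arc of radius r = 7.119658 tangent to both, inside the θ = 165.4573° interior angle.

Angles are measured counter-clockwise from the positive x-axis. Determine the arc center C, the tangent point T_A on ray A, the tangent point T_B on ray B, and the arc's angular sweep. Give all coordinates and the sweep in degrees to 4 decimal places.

bisector direction at 104.6693° = (-0.253239,0.967404)
center distance |VC| = r/sin(θ/2) = 7.119658/sin(82.7287°) = 7.177380
C = V + |VC|·bis = (-3.0702,-1.4758)
T_A = V + ((C−V)·d_A)·d_A = V + 0.9084·d_A = (-0.4100,-8.0798)
T_B = V + ((C−V)·d_B)·d_B = V + 0.9084·d_B = (-2.1535,-8.5362)
sweep = 180° − θ = 14.5427°

center=(-3.0702,-1.4758) T_A=(-0.4100,-8.0798) T_B=(-2.1535,-8.5362) sweep=14.5427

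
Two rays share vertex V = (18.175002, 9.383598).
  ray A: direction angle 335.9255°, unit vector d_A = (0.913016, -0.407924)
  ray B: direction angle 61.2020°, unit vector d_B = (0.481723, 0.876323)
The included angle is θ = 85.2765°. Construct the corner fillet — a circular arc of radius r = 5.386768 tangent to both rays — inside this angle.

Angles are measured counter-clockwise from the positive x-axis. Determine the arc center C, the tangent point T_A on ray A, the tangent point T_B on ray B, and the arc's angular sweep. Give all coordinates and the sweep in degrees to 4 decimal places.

center=(25.7137,11.9154) T_A=(23.5163,6.9972) T_B=(20.9932,14.5103) sweep=94.7235

bisector direction at 18.5637° = (0.947970,0.318360)
center distance |VC| = r/sin(θ/2) = 5.386768/sin(42.6382°) = 7.952508
C = V + |VC|·bis = (25.7137,11.9154)
T_A = V + ((C−V)·d_A)·d_A = V + 5.8502·d_A = (23.5163,6.9972)
T_B = V + ((C−V)·d_B)·d_B = V + 5.8502·d_B = (20.9932,14.5103)
sweep = 180° − θ = 94.7235°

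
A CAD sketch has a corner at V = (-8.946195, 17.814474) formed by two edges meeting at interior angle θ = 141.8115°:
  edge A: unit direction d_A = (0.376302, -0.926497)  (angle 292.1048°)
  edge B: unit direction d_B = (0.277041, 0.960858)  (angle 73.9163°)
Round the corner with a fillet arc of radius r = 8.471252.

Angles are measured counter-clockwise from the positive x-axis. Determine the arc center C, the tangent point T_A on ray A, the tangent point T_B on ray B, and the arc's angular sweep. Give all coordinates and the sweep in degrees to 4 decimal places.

center=(0.0059,18.2853) T_A=(-7.8427,15.0975) T_B=(-8.1338,20.6322) sweep=38.1885

bisector direction at 3.0106° = (0.998620,0.052520)
center distance |VC| = r/sin(θ/2) = 8.471252/sin(70.9057°) = 8.964461
C = V + |VC|·bis = (0.0059,18.2853)
T_A = V + ((C−V)·d_A)·d_A = V + 2.9325·d_A = (-7.8427,15.0975)
T_B = V + ((C−V)·d_B)·d_B = V + 2.9325·d_B = (-8.1338,20.6322)
sweep = 180° − θ = 38.1885°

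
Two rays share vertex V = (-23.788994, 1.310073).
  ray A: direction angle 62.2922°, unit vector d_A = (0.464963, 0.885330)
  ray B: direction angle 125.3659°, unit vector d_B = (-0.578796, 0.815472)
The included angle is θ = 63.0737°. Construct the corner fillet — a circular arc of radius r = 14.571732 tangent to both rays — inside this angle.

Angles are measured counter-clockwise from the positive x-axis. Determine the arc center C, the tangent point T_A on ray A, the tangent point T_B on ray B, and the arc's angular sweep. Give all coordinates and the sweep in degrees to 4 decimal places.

center=(-25.6494,29.1072) T_A=(-12.7486,22.3319) T_B=(-37.5323,20.6731) sweep=116.9263

bisector direction at 93.8290° = (-0.066780,0.997768)
center distance |VC| = r/sin(θ/2) = 14.571732/sin(31.5369°) = 27.859325
C = V + |VC|·bis = (-25.6494,29.1072)
T_A = V + ((C−V)·d_A)·d_A = V + 23.7446·d_A = (-12.7486,22.3319)
T_B = V + ((C−V)·d_B)·d_B = V + 23.7446·d_B = (-37.5323,20.6731)
sweep = 180° − θ = 116.9263°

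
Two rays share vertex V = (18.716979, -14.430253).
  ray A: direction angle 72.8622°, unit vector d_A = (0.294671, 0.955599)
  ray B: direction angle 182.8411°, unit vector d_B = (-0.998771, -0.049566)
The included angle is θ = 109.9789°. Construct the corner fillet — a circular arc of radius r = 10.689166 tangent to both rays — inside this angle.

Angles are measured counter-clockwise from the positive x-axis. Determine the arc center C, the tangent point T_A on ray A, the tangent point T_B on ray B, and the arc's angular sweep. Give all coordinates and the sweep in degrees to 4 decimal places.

center=(10.7088,-4.1254) T_A=(20.9233,-7.2751) T_B=(11.2386,-14.8014) sweep=70.0211

bisector direction at 127.8516° = (-0.613619,0.789602)
center distance |VC| = r/sin(θ/2) = 10.689166/sin(54.9894°) = 13.050745
C = V + |VC|·bis = (10.7088,-4.1254)
T_A = V + ((C−V)·d_A)·d_A = V + 7.4876·d_A = (20.9233,-7.2751)
T_B = V + ((C−V)·d_B)·d_B = V + 7.4876·d_B = (11.2386,-14.8014)
sweep = 180° − θ = 70.0211°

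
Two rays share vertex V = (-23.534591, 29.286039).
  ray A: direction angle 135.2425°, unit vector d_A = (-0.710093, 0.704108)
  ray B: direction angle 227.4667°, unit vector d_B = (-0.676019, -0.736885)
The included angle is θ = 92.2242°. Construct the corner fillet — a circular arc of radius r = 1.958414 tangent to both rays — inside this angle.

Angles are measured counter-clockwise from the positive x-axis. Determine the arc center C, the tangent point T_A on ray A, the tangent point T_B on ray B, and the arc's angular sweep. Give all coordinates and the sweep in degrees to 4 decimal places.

center=(-26.2512,29.2218) T_A=(-24.8723,30.6125) T_B=(-24.8081,27.8979) sweep=87.7758

bisector direction at 181.3546° = (-0.999721,-0.023640)
center distance |VC| = r/sin(θ/2) = 1.958414/sin(46.1121°) = 2.717387
C = V + |VC|·bis = (-26.2512,29.2218)
T_A = V + ((C−V)·d_A)·d_A = V + 1.8838·d_A = (-24.8723,30.6125)
T_B = V + ((C−V)·d_B)·d_B = V + 1.8838·d_B = (-24.8081,27.8979)
sweep = 180° − θ = 87.7758°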